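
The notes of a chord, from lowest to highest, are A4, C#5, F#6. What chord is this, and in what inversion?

F# minor, first inversion

The pitch classes A, C#, F# arrange in thirds as F#–A–C#: an F# minor triad.
With the third (A) in the bass, the chord is in first inversion (figured bass 6).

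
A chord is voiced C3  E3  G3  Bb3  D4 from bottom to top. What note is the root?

Reordering C, E, G, Bb, D into stacked thirds gives C–E–G–Bb–D; the bottom of that stack, C, is the root.

C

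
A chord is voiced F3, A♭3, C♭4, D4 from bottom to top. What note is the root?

D

F, Ab, Cb, D are the tones of a D diminished seventh chord (D–F–Ab–Cb), making D the root.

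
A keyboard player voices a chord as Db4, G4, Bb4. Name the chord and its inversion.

G diminished, second inversion

Reducing to letter names: Db, G, Bb. These stack in thirds as G–Bb–Db — a G diminished triad.
The lowest note is Db, the fifth of the chord, so this is second inversion (figured bass 6/4).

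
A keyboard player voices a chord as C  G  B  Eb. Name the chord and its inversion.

The distinct note names are C, G, B, Eb. Stacked in thirds they read C–Eb–G–B, which is a minor-major seventh chord on C.
The lowest note is C, the root of the chord, so this is root position (figured bass 7).

C minor-major seventh, root position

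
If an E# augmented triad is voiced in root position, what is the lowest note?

E# augmented is E#–G##–B##. Root position places the root in the bass: E#.

E#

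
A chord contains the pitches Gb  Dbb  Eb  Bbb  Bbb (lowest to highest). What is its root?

Eb

Gb, Dbb, Eb, Bbb are the tones of an Eb diminished seventh chord (Eb–Gb–Bbb–Dbb), making Eb the root.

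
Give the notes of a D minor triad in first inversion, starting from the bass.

F, A, D

Spelling D minor: D–F–A. In first inversion the third is bass, giving F, A, D from the bottom.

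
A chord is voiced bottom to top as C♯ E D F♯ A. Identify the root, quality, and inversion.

D major ninth, third inversion

The pitch classes C#, E, D, F#, A arrange in thirds as D–F#–A–C#–E: a D major ninth chord.
C# is the seventh of D major ninth; seventh in the bass means third inversion.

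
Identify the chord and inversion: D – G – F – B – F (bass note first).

The pitch classes D, G, F, B arrange in thirds as G–B–D–F: a G dominant seventh chord.
The lowest note is D, the fifth of the chord, so this is second inversion (figured bass 4/3).

G dominant seventh, second inversion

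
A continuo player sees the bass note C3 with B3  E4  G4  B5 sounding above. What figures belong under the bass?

The notes C, B, E, G stack in thirds as C–E–G–B — a C major seventh chord. The bass C is the root, so this is root position: figured 7.

7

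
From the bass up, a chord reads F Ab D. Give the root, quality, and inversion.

D diminished, first inversion

The pitch classes F, Ab, D arrange in thirds as D–F–Ab: a D diminished triad.
F is the third of D diminished; third in the bass means first inversion (figured bass 6).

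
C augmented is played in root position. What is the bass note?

The root of C augmented (C–E–G#) is C; that is the bass in root position.

C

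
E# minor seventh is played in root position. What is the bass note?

E#

In root position the root is lowest. For E# minor seventh (E#–G#–B#–D#) that is E#.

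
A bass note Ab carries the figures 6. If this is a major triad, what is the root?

Fb

The figures 6 mean the third of the chord is in the bass. If Ab is the third of a major triad, the root is Fb (chord tones Fb–Ab–Cb).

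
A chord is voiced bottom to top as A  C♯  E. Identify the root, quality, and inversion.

Reducing to letter names: A, C#, E. These stack in thirds as A–C#–E — an A major triad.
A is the root of A major; root in the bass means root position (figured bass 5/3).

A major, root position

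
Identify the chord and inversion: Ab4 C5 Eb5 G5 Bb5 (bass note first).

Ab major ninth, root position

The distinct note names are Ab, C, Eb, G, Bb. Stacked in thirds they read Ab–C–Eb–G–Bb, which is a major ninth chord on Ab.
With the root (Ab) in the bass, the chord is in root position.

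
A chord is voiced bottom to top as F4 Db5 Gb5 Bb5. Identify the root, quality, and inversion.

Gb major seventh, third inversion

The distinct note names are F, Db, Gb, Bb. Stacked in thirds they read Gb–Bb–Db–F, which is a major seventh chord on Gb.
With the seventh (F) in the bass, the chord is in third inversion (figured bass 4/2).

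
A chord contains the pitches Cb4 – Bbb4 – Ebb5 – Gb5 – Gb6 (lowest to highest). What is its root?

The distinct letter names are Cb, Bbb, Ebb, Gb. Arranged as a stack of thirds they read Cb–Ebb–Gb–Bbb, so Cb is the root (a Cb minor seventh chord).

Cb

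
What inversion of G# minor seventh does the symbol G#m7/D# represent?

second inversion

G#m7/D# means G# minor seventh with D# in the bass. D# is the fifth of G# minor seventh (G#–B–D#–F#), so this is second inversion.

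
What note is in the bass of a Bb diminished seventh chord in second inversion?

Bb diminished seventh is Bb–Db–Fb–Abb. Second inversion places the fifth in the bass: Fb.

Fb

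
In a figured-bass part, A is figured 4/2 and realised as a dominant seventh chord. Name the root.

The figures 4/2 mean the seventh of the chord is in the bass. If A is the seventh of a dominant seventh chord, the root is B (chord tones B–D#–F#–A).

B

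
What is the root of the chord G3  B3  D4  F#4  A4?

Reordering G, B, D, F#, A into stacked thirds gives G–B–D–F#–A; the bottom of that stack, G, is the root.

G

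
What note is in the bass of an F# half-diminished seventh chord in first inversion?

The third of F# half-diminished seventh (F#–A–C–E) is A; that is the bass in first inversion.

A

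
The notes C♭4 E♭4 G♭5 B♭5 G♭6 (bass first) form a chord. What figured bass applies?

The notes Cb, Eb, Gb, Bb stack in thirds as Cb–Eb–Gb–Bb — a Cb major seventh chord. The bass Cb is the root, so this is root position: figured 7.

7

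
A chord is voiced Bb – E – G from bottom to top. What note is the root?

E

The distinct letter names are Bb, E, G. Arranged as a stack of thirds they read E–G–Bb, so E is the root (an E diminished triad).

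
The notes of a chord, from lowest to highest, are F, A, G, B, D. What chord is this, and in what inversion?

G dominant ninth, third inversion

The pitch classes F, A, G, B, D arrange in thirds as G–B–D–F–A: a G dominant ninth chord.
The lowest note is F, the seventh of the chord, so this is third inversion.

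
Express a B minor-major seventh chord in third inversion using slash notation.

Bm(maj7)/A#

Third inversion of B minor-major seventh has the seventh (A#) in the bass. As a slash chord: Bm(maj7)/A#.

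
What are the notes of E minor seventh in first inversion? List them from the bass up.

The chord tones are E–G–B–D. With the third (G) lowest for first inversion: G, B, D, E.

G, B, D, E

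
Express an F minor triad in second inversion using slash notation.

Fm/C

Second inversion of F minor has the fifth (C) in the bass. As a slash chord: Fm/C.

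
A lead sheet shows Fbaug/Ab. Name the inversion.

first inversion

Fbaug/Ab means Fb augmented with Ab in the bass. Ab is the third of Fb augmented (Fb–Ab–C), so this is first inversion.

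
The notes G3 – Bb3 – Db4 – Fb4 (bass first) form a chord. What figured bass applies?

7

The notes G, Bb, Db, Fb stack in thirds as G–Bb–Db–Fb — a G diminished seventh chord. The bass G is the root, so this is root position: figured 7.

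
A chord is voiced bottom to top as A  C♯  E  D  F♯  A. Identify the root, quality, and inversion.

D major ninth, second inversion

The distinct note names are A, C#, E, D, F#. Stacked in thirds they read D–F#–A–C#–E, which is a major ninth chord on D.
The lowest note is A, the fifth of the chord, so this is second inversion.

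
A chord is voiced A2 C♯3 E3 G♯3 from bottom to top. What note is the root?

A

The distinct letter names are A, C#, E, G#. Arranged as a stack of thirds they read A–C#–E–G#, so A is the root (an A major seventh chord).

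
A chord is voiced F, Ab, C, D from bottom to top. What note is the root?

F, Ab, C, D are the tones of a D half-diminished seventh chord (D–F–Ab–C), making D the root.

D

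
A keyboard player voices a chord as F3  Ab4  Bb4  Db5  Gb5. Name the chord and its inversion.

The distinct note names are F, Ab, Bb, Db, Gb. Stacked in thirds they read Gb–Bb–Db–F–Ab, which is a major ninth chord on Gb.
With the seventh (F) in the bass, the chord is in third inversion.

Gb major ninth, third inversion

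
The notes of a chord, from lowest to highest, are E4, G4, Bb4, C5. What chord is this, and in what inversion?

C dominant seventh, first inversion

The pitch classes E, G, Bb, C arrange in thirds as C–E–G–Bb: a C dominant seventh chord.
The lowest note is E, the third of the chord, so this is first inversion (figured bass 6/5).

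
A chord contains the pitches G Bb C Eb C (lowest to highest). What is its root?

G, Bb, C, Eb are the tones of a C minor seventh chord (C–Eb–G–Bb), making C the root.

C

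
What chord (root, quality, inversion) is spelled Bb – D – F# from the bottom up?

The pitch classes Bb, D, F# arrange in thirds as Bb–D–F#: a Bb augmented triad.
With the root (Bb) in the bass, the chord is in root position (figured bass 5/3).

Bb augmented, root position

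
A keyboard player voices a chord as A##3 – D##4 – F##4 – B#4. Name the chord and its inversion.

Reducing to letter names: A##, D##, F##, B#. These stack in thirds as B#–D##–F##–A## — a B# major seventh chord.
A## is the seventh of B# major seventh; seventh in the bass means third inversion (figured bass 4/2).

B# major seventh, third inversion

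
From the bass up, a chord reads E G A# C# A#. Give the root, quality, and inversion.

A# diminished seventh, second inversion

The pitch classes E, G, A#, C# arrange in thirds as A#–C#–E–G: an A# diminished seventh chord.
E is the fifth of A# diminished seventh; fifth in the bass means second inversion (figured bass 4/3).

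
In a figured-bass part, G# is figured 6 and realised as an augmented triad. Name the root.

The figures 6 mean the third of the chord is in the bass. If G# is the third of an augmented triad, the root is E (chord tones E–G#–B#).

E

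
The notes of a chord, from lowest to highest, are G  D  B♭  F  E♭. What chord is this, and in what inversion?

Eb major ninth, first inversion

Reducing to letter names: G, D, Bb, F, Eb. These stack in thirds as Eb–G–Bb–D–F — an Eb major ninth chord.
With the third (G) in the bass, the chord is in first inversion.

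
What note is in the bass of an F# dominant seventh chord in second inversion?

In second inversion the fifth is lowest. For F# dominant seventh (F#–A#–C#–E) that is C#.

C#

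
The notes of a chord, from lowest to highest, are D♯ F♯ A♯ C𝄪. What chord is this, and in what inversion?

The distinct note names are D#, F#, A#, C##. Stacked in thirds they read D#–F#–A#–C##, which is a minor-major seventh chord on D#.
With the root (D#) in the bass, the chord is in root position (figured bass 7).

D# minor-major seventh, root position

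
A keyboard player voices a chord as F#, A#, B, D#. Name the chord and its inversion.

The distinct note names are F#, A#, B, D#. Stacked in thirds they read B–D#–F#–A#, which is a major seventh chord on B.
With the fifth (F#) in the bass, the chord is in second inversion (figured bass 4/3).

B major seventh, second inversion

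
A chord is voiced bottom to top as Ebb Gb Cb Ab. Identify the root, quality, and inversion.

Reducing to letter names: Ebb, Gb, Cb, Ab. These stack in thirds as Ab–Cb–Ebb–Gb — an Ab half-diminished seventh chord.
Ebb is the fifth of Ab half-diminished seventh; fifth in the bass means second inversion (figured bass 4/3).

Ab half-diminished seventh, second inversion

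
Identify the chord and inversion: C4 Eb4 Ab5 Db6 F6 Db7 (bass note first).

The distinct note names are C, Eb, Ab, Db, F. Stacked in thirds they read Db–F–Ab–C–Eb, which is a major ninth chord on Db.
With the seventh (C) in the bass, the chord is in third inversion.

Db major ninth, third inversion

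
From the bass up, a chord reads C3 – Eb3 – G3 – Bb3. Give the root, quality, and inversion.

C minor seventh, root position

The pitch classes C, Eb, G, Bb arrange in thirds as C–Eb–G–Bb: a C minor seventh chord.
The lowest note is C, the root of the chord, so this is root position (figured bass 7).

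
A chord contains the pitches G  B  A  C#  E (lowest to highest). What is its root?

Reordering G, B, A, C#, E into stacked thirds gives A–C#–E–G–B; the bottom of that stack, A, is the root.

A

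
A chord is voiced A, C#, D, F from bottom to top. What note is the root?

The distinct letter names are A, C#, D, F. Arranged as a stack of thirds they read D–F–A–C#, so D is the root (a D minor-major seventh chord).

D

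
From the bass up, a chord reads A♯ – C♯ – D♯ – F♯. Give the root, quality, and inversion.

The distinct note names are A#, C#, D#, F#. Stacked in thirds they read D#–F#–A#–C#, which is a minor seventh chord on D#.
With the fifth (A#) in the bass, the chord is in second inversion (figured bass 4/3).

D# minor seventh, second inversion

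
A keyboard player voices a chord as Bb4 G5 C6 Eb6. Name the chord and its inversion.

C minor seventh, third inversion

The pitch classes Bb, G, C, Eb arrange in thirds as C–Eb–G–Bb: a C minor seventh chord.
The lowest note is Bb, the seventh of the chord, so this is third inversion (figured bass 4/2).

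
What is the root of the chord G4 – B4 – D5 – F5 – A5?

G

G, B, D, F, A are the tones of a G dominant ninth chord (G–B–D–F–A), making G the root.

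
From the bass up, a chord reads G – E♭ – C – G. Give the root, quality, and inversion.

C minor, second inversion

Reducing to letter names: G, Eb, C. These stack in thirds as C–Eb–G — a C minor triad.
G is the fifth of C minor; fifth in the bass means second inversion (figured bass 6/4).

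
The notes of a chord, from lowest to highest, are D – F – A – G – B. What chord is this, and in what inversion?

Reducing to letter names: D, F, A, G, B. These stack in thirds as G–B–D–F–A — a G dominant ninth chord.
With the fifth (D) in the bass, the chord is in second inversion.

G dominant ninth, second inversion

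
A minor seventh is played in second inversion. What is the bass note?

In second inversion the fifth is lowest. For A minor seventh (A–C–E–G) that is E.

E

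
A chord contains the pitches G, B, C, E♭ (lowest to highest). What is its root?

The distinct letter names are G, B, C, Eb. Arranged as a stack of thirds they read C–Eb–G–B, so C is the root (a C minor-major seventh chord).

C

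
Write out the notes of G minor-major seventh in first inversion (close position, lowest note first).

Bb, D, F#, G

Spelling G minor-major seventh: G–Bb–D–F#. In first inversion the third is bass, giving Bb, D, F#, G from the bottom.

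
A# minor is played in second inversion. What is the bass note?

In second inversion the fifth is lowest. For A# minor (A#–C#–E#) that is E#.

E#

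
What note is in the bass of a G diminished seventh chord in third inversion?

G diminished seventh is G–Bb–Db–Fb. Third inversion places the seventh in the bass: Fb.

Fb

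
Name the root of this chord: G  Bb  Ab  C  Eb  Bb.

Reordering G, Bb, Ab, C, Eb into stacked thirds gives Ab–C–Eb–G–Bb; the bottom of that stack, Ab, is the root.

Ab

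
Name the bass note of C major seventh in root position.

C

The root of C major seventh (C–E–G–B) is C; that is the bass in root position.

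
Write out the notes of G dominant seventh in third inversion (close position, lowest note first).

Spelling G dominant seventh: G–B–D–F. In third inversion the seventh is bass, giving F, G, B, D from the bottom.

F, G, B, D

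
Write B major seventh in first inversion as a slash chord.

Bmaj7/D#

First inversion of B major seventh has the third (D#) in the bass. As a slash chord: Bmaj7/D#.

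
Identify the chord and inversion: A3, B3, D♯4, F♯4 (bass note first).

The pitch classes A, B, D#, F# arrange in thirds as B–D#–F#–A: a B dominant seventh chord.
The lowest note is A, the seventh of the chord, so this is third inversion (figured bass 4/2).

B dominant seventh, third inversion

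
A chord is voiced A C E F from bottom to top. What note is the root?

The distinct letter names are A, C, E, F. Arranged as a stack of thirds they read F–A–C–E, so F is the root (an F major seventh chord).

F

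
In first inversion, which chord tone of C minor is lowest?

In first inversion the third is lowest. For C minor (C–Eb–G) that is Eb.

Eb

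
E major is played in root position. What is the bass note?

E major is E–G#–B. Root position places the root in the bass: E.

E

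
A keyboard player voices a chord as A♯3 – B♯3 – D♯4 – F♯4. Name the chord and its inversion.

The pitch classes A#, B#, D#, F# arrange in thirds as B#–D#–F#–A#: a B# half-diminished seventh chord.
A# is the seventh of B# half-diminished seventh; seventh in the bass means third inversion (figured bass 4/2).

B# half-diminished seventh, third inversion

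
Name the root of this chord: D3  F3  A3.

D, F, A are the tones of a D minor triad (D–F–A), making D the root.

D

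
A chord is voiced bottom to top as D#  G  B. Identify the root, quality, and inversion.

G augmented, second inversion

The distinct note names are D#, G, B. Stacked in thirds they read G–B–D#, which is an augmented triad on G.
With the fifth (D#) in the bass, the chord is in second inversion (figured bass 6/4).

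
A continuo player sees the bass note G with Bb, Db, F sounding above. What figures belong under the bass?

The notes G, Bb, Db, F stack in thirds as G–Bb–Db–F — a G half-diminished seventh chord. The bass G is the root, so this is root position: figured 7.

7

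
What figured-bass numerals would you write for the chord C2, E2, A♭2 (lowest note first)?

6

The notes C, E, Ab stack in thirds as Ab–C–E — an Ab augmented triad. The bass C is the third, so this is first inversion: figured 6.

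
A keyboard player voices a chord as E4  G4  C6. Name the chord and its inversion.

C major, first inversion

The distinct note names are E, G, C. Stacked in thirds they read C–E–G, which is a major triad on C.
E is the third of C major; third in the bass means first inversion (figured bass 6).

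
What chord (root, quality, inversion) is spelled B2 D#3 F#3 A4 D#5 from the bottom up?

The distinct note names are B, D#, F#, A. Stacked in thirds they read B–D#–F#–A, which is a dominant seventh chord on B.
B is the root of B dominant seventh; root in the bass means root position (figured bass 7).

B dominant seventh, root position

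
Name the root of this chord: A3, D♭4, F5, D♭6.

Reordering A, Db, F into stacked thirds gives Db–F–A; the bottom of that stack, Db, is the root.

Db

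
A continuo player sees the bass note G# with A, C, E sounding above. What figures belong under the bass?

4/2

The notes G#, A, C, E stack in thirds as A–C–E–G# — an A minor-major seventh chord. The bass G# is the seventh, so this is third inversion: figured 4/2.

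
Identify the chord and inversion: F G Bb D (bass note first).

Reducing to letter names: F, G, Bb, D. These stack in thirds as G–Bb–D–F — a G minor seventh chord.
With the seventh (F) in the bass, the chord is in third inversion (figured bass 4/2).

G minor seventh, third inversion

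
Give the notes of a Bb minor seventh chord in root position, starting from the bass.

Bb, Db, F, Ab

Bb minor seventh is Bb–Db–F–Ab. Root position puts the root (Bb) in the bass, with the remaining tones above: Bb, Db, F, Ab.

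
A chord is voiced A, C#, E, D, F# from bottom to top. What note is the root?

D

Reordering A, C#, E, D, F# into stacked thirds gives D–F#–A–C#–E; the bottom of that stack, D, is the root.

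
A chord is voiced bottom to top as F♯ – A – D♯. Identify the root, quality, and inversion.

The pitch classes F#, A, D# arrange in thirds as D#–F#–A: a D# diminished triad.
With the third (F#) in the bass, the chord is in first inversion (figured bass 6).

D# diminished, first inversion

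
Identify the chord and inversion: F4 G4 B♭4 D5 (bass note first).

G minor seventh, third inversion

The pitch classes F, G, Bb, D arrange in thirds as G–Bb–D–F: a G minor seventh chord.
F is the seventh of G minor seventh; seventh in the bass means third inversion (figured bass 4/2).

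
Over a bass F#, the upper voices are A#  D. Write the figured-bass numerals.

6

The notes F#, A#, D stack in thirds as D–F#–A# — a D augmented triad. The bass F# is the third, so this is first inversion: figured 6.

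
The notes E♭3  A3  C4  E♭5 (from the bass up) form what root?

Reordering Eb, A, C into stacked thirds gives A–C–Eb; the bottom of that stack, A, is the root.

A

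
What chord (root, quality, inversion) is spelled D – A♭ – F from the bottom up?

Reducing to letter names: D, Ab, F. These stack in thirds as D–F–Ab — a D diminished triad.
The lowest note is D, the root of the chord, so this is root position (figured bass 5/3).

D diminished, root position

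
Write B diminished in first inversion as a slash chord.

First inversion of B diminished has the third (D) in the bass. As a slash chord: Bdim/D.

Bdim/D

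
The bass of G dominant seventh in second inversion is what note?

G dominant seventh is G–B–D–F. Second inversion places the fifth in the bass: D.

D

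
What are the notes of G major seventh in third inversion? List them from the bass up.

F#, G, B, D

The chord tones are G–B–D–F#. With the seventh (F#) lowest for third inversion: F#, G, B, D.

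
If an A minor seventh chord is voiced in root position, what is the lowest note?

A

In root position the root is lowest. For A minor seventh (A–C–E–G) that is A.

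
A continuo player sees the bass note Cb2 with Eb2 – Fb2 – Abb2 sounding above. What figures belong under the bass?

4/3

The notes Cb, Eb, Fb, Abb stack in thirds as Fb–Abb–Cb–Eb — an Fb minor-major seventh chord. The bass Cb is the fifth, so this is second inversion: figured 4/3.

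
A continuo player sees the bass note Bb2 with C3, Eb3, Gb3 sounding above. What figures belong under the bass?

The notes Bb, C, Eb, Gb stack in thirds as C–Eb–Gb–Bb — a C half-diminished seventh chord. The bass Bb is the seventh, so this is third inversion: figured 4/2.

4/2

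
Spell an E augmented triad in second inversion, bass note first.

Spelling E augmented: E–G#–B#. In second inversion the fifth is bass, giving B#, E, G# from the bottom.

B#, E, G#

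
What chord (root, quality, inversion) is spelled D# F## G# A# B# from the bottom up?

G# major ninth, second inversion

The distinct note names are D#, F##, G#, A#, B#. Stacked in thirds they read G#–B#–D#–F##–A#, which is a major ninth chord on G#.
With the fifth (D#) in the bass, the chord is in second inversion.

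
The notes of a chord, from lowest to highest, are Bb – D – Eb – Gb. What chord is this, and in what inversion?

Eb minor-major seventh, second inversion

The distinct note names are Bb, D, Eb, Gb. Stacked in thirds they read Eb–Gb–Bb–D, which is a minor-major seventh chord on Eb.
The lowest note is Bb, the fifth of the chord, so this is second inversion (figured bass 4/3).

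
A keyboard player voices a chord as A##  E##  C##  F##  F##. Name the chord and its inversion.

F## major seventh, first inversion

The distinct note names are A##, E##, C##, F##. Stacked in thirds they read F##–A##–C##–E##, which is a major seventh chord on F##.
The lowest note is A##, the third of the chord, so this is first inversion (figured bass 6/5).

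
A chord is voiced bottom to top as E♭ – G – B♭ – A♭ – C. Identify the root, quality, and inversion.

Ab major ninth, second inversion

Reducing to letter names: Eb, G, Bb, Ab, C. These stack in thirds as Ab–C–Eb–G–Bb — an Ab major ninth chord.
With the fifth (Eb) in the bass, the chord is in second inversion.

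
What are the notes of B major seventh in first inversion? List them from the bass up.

Spelling B major seventh: B–D#–F#–A#. In first inversion the third is bass, giving D#, F#, A#, B from the bottom.

D#, F#, A#, B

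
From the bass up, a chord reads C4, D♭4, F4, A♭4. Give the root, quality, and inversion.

Db major seventh, third inversion

The distinct note names are C, Db, F, Ab. Stacked in thirds they read Db–F–Ab–C, which is a major seventh chord on Db.
With the seventh (C) in the bass, the chord is in third inversion (figured bass 4/2).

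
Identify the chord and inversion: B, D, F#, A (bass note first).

B minor seventh, root position

The distinct note names are B, D, F#, A. Stacked in thirds they read B–D–F#–A, which is a minor seventh chord on B.
The lowest note is B, the root of the chord, so this is root position (figured bass 7).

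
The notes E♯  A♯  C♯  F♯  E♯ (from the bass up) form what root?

F#

Reordering E#, A#, C#, F# into stacked thirds gives F#–A#–C#–E#; the bottom of that stack, F#, is the root.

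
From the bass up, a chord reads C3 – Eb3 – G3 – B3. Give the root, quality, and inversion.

The pitch classes C, Eb, G, B arrange in thirds as C–Eb–G–B: a C minor-major seventh chord.
The lowest note is C, the root of the chord, so this is root position (figured bass 7).

C minor-major seventh, root position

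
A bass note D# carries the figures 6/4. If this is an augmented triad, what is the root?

G

The figures 6/4 mean the fifth of the chord is in the bass. If D# is the fifth of an augmented triad, the root is G (chord tones G–B–D#).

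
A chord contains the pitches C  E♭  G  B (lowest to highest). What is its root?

Reordering C, Eb, G, B into stacked thirds gives C–Eb–G–B; the bottom of that stack, C, is the root.

C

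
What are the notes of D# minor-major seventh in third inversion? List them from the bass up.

C##, D#, F#, A#

D# minor-major seventh is D#–F#–A#–C##. Third inversion puts the seventh (C##) in the bass, with the remaining tones above: C##, D#, F#, A#.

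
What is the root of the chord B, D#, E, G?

E

The distinct letter names are B, D#, E, G. Arranged as a stack of thirds they read E–G–B–D#, so E is the root (an E minor-major seventh chord).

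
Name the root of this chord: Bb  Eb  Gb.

Eb

Bb, Eb, Gb are the tones of an Eb minor triad (Eb–Gb–Bb), making Eb the root.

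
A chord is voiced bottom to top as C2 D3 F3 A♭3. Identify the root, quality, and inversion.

The distinct note names are C, D, F, Ab. Stacked in thirds they read D–F–Ab–C, which is a half-diminished seventh chord on D.
With the seventh (C) in the bass, the chord is in third inversion (figured bass 4/2).

D half-diminished seventh, third inversion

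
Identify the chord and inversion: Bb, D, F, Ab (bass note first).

Reducing to letter names: Bb, D, F, Ab. These stack in thirds as Bb–D–F–Ab — a Bb dominant seventh chord.
The lowest note is Bb, the root of the chord, so this is root position (figured bass 7).

Bb dominant seventh, root position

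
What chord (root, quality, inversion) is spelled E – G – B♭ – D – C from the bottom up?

C dominant ninth, first inversion

Reducing to letter names: E, G, Bb, D, C. These stack in thirds as C–E–G–Bb–D — a C dominant ninth chord.
The lowest note is E, the third of the chord, so this is first inversion.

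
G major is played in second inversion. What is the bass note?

D

In second inversion the fifth is lowest. For G major (G–B–D) that is D.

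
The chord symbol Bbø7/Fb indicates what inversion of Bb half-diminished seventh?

second inversion

Bbø7/Fb means Bb half-diminished seventh with Fb in the bass. Fb is the fifth of Bb half-diminished seventh (Bb–Db–Fb–Ab), so this is second inversion.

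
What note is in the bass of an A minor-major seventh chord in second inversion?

A minor-major seventh is A–C–E–G#. Second inversion places the fifth in the bass: E.

E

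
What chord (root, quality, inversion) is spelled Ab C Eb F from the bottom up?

F minor seventh, first inversion

Reducing to letter names: Ab, C, Eb, F. These stack in thirds as F–Ab–C–Eb — an F minor seventh chord.
With the third (Ab) in the bass, the chord is in first inversion (figured bass 6/5).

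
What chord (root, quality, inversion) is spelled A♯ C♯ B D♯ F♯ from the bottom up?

B major ninth, third inversion

Reducing to letter names: A#, C#, B, D#, F#. These stack in thirds as B–D#–F#–A#–C# — a B major ninth chord.
A# is the seventh of B major ninth; seventh in the bass means third inversion.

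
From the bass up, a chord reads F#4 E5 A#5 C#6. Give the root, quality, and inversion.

The distinct note names are F#, E, A#, C#. Stacked in thirds they read F#–A#–C#–E, which is a dominant seventh chord on F#.
F# is the root of F# dominant seventh; root in the bass means root position (figured bass 7).

F# dominant seventh, root position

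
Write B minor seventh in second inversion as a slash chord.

Second inversion of B minor seventh has the fifth (F#) in the bass. As a slash chord: Bm7/F#.

Bm7/F#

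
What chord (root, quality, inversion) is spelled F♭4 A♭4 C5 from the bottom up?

Fb augmented, root position

The pitch classes Fb, Ab, C arrange in thirds as Fb–Ab–C: an Fb augmented triad.
Fb is the root of Fb augmented; root in the bass means root position (figured bass 5/3).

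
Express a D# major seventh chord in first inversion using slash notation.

D#maj7/F##

First inversion of D# major seventh has the third (F##) in the bass. As a slash chord: D#maj7/F##.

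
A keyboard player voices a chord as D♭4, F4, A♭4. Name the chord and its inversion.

Db major, root position

Reducing to letter names: Db, F, Ab. These stack in thirds as Db–F–Ab — a Db major triad.
Db is the root of Db major; root in the bass means root position (figured bass 5/3).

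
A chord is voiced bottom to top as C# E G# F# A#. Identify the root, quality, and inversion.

The pitch classes C#, E, G#, F#, A# arrange in thirds as F#–A#–C#–E–G#: an F# dominant ninth chord.
The lowest note is C#, the fifth of the chord, so this is second inversion.

F# dominant ninth, second inversion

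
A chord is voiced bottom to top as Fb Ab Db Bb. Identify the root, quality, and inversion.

The distinct note names are Fb, Ab, Db, Bb. Stacked in thirds they read Bb–Db–Fb–Ab, which is a half-diminished seventh chord on Bb.
With the fifth (Fb) in the bass, the chord is in second inversion (figured bass 4/3).

Bb half-diminished seventh, second inversion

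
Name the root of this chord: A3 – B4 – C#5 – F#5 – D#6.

Reordering A, B, C#, F#, D# into stacked thirds gives B–D#–F#–A–C#; the bottom of that stack, B, is the root.

B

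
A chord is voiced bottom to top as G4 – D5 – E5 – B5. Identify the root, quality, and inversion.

Reducing to letter names: G, D, E, B. These stack in thirds as E–G–B–D — an E minor seventh chord.
The lowest note is G, the third of the chord, so this is first inversion (figured bass 6/5).

E minor seventh, first inversion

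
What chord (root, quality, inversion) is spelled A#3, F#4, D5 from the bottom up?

D augmented, second inversion

The pitch classes A#, F#, D arrange in thirds as D–F#–A#: a D augmented triad.
With the fifth (A#) in the bass, the chord is in second inversion (figured bass 6/4).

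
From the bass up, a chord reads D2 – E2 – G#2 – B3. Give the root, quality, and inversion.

The distinct note names are D, E, G#, B. Stacked in thirds they read E–G#–B–D, which is a dominant seventh chord on E.
The lowest note is D, the seventh of the chord, so this is third inversion (figured bass 4/2).

E dominant seventh, third inversion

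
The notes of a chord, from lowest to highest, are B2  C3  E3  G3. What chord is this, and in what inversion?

C major seventh, third inversion

The distinct note names are B, C, E, G. Stacked in thirds they read C–E–G–B, which is a major seventh chord on C.
With the seventh (B) in the bass, the chord is in third inversion (figured bass 4/2).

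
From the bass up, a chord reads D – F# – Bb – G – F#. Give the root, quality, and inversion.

Reducing to letter names: D, F#, Bb, G. These stack in thirds as G–Bb–D–F# — a G minor-major seventh chord.
The lowest note is D, the fifth of the chord, so this is second inversion (figured bass 4/3).

G minor-major seventh, second inversion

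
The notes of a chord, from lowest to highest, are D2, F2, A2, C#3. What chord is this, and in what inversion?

D minor-major seventh, root position

The distinct note names are D, F, A, C#. Stacked in thirds they read D–F–A–C#, which is a minor-major seventh chord on D.
The lowest note is D, the root of the chord, so this is root position (figured bass 7).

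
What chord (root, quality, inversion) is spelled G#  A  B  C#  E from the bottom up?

Reducing to letter names: G#, A, B, C#, E. These stack in thirds as A–C#–E–G#–B — an A major ninth chord.
G# is the seventh of A major ninth; seventh in the bass means third inversion.

A major ninth, third inversion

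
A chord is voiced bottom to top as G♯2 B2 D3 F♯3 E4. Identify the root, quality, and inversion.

The pitch classes G#, B, D, F#, E arrange in thirds as E–G#–B–D–F#: an E dominant ninth chord.
With the third (G#) in the bass, the chord is in first inversion.

E dominant ninth, first inversion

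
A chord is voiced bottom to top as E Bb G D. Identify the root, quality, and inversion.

The distinct note names are E, Bb, G, D. Stacked in thirds they read E–G–Bb–D, which is a half-diminished seventh chord on E.
E is the root of E half-diminished seventh; root in the bass means root position (figured bass 7).

E half-diminished seventh, root position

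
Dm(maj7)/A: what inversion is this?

Dm(maj7)/A means D minor-major seventh with A in the bass. A is the fifth of D minor-major seventh (D–F–A–C#), so this is second inversion.

second inversion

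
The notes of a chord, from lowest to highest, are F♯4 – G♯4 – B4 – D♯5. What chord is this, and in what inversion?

G# minor seventh, third inversion

Reducing to letter names: F#, G#, B, D#. These stack in thirds as G#–B–D#–F# — a G# minor seventh chord.
F# is the seventh of G# minor seventh; seventh in the bass means third inversion (figured bass 4/2).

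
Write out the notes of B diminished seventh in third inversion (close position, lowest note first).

Ab, B, D, F

Spelling B diminished seventh: B–D–F–Ab. In third inversion the seventh is bass, giving Ab, B, D, F from the bottom.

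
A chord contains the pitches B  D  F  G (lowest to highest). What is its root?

G

The distinct letter names are B, D, F, G. Arranged as a stack of thirds they read G–B–D–F, so G is the root (a G dominant seventh chord).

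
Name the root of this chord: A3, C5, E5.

A

The distinct letter names are A, C, E. Arranged as a stack of thirds they read A–C–E, so A is the root (an A minor triad).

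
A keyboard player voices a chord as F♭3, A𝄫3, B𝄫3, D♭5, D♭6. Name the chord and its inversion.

The distinct note names are Fb, Abb, Bbb, Db. Stacked in thirds they read Bbb–Db–Fb–Abb, which is a dominant seventh chord on Bbb.
With the fifth (Fb) in the bass, the chord is in second inversion (figured bass 4/3).

Bbb dominant seventh, second inversion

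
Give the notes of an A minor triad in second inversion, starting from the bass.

A minor is A–C–E. Second inversion puts the fifth (E) in the bass, with the remaining tones above: E, A, C.

E, A, C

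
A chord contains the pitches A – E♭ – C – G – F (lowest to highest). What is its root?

The distinct letter names are A, Eb, C, G, F. Arranged as a stack of thirds they read F–A–C–Eb–G, so F is the root (an F dominant ninth chord).

F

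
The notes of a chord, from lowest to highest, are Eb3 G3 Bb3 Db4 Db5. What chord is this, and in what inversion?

Eb dominant seventh, root position

The pitch classes Eb, G, Bb, Db arrange in thirds as Eb–G–Bb–Db: an Eb dominant seventh chord.
Eb is the root of Eb dominant seventh; root in the bass means root position (figured bass 7).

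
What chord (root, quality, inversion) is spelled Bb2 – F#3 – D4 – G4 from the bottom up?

G minor-major seventh, first inversion

Reducing to letter names: Bb, F#, D, G. These stack in thirds as G–Bb–D–F# — a G minor-major seventh chord.
The lowest note is Bb, the third of the chord, so this is first inversion (figured bass 6/5).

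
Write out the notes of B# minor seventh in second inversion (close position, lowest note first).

The chord tones are B#–D#–F##–A#. With the fifth (F##) lowest for second inversion: F##, A#, B#, D#.

F##, A#, B#, D#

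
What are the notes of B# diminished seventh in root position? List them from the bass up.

B# diminished seventh is B#–D#–F#–A. Root position puts the root (B#) in the bass, with the remaining tones above: B#, D#, F#, A.

B#, D#, F#, A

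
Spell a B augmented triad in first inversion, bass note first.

The chord tones are B–D#–F##. With the third (D#) lowest for first inversion: D#, F##, B.

D#, F##, B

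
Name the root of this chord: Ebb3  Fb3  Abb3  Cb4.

Fb

The distinct letter names are Ebb, Fb, Abb, Cb. Arranged as a stack of thirds they read Fb–Abb–Cb–Ebb, so Fb is the root (an Fb minor seventh chord).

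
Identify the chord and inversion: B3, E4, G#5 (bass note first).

E major, second inversion

Reducing to letter names: B, E, G#. These stack in thirds as E–G#–B — an E major triad.
The lowest note is B, the fifth of the chord, so this is second inversion (figured bass 6/4).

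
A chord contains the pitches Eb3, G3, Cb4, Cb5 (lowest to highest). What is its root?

The distinct letter names are Eb, G, Cb. Arranged as a stack of thirds they read Cb–Eb–G, so Cb is the root (a Cb augmented triad).

Cb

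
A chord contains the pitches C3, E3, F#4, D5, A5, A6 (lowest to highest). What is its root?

The distinct letter names are C, E, F#, D, A. Arranged as a stack of thirds they read D–F#–A–C–E, so D is the root (a D dominant ninth chord).

D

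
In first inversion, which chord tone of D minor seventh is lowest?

F

D minor seventh is D–F–A–C. First inversion places the third in the bass: F.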